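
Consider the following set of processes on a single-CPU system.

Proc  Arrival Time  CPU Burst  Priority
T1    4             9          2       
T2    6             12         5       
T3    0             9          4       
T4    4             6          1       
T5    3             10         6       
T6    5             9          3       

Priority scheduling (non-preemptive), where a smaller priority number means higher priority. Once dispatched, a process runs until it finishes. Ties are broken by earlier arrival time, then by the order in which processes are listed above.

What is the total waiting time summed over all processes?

Gantt: | T3 0-9 | T4 9-15 | T1 15-24 | T6 24-33 | T2 33-45 | T5 45-55 |
Completion: T1=24  T2=45  T3=9  T4=15  T5=55  T6=33
Turnaround (C−A): T1=20  T2=39  T3=9  T4=11  T5=52  T6=28
Waiting = turnaround − burst: T1=11, T2=27, T3=0, T4=5, T5=42, T6=19
Total waiting = 11 + 27 + 0 + 5 + 42 + 19 = 104

104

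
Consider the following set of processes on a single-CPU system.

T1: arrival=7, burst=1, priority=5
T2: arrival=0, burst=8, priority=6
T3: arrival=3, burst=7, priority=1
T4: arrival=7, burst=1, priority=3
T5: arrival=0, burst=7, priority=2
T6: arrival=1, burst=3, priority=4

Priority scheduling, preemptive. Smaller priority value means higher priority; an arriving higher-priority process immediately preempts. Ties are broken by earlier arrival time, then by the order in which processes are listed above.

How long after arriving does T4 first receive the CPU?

Gantt: | T5 0-3 | T3 3-10 | T5 10-14 | T4 14-15 | T6 15-18 | T1 18-19 | T2 19-27 |
Completion: T1=19  T2=27  T3=10  T4=15  T5=14  T6=18
Turnaround (C−A): T1=12  T2=27  T3=7  T4=8  T5=14  T6=17
Response(T4) = first start − arrival = 14 − 7 = 7

7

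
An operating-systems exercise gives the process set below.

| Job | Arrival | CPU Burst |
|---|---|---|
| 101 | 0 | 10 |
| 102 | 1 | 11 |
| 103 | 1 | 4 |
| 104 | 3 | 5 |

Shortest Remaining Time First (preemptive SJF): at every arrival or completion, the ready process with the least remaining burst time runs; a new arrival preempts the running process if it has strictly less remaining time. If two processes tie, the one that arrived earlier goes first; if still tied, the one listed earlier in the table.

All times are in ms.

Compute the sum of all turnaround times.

Gantt: | 101 0-1 | 103 1-5 | 104 5-10 | 101 10-19 | 102 19-30 |
Completion: 101=19  102=30  103=5  104=10
Turnaround = completion − arrival: 101=19, 102=29, 103=4, 104=7
Total turnaround = 19 + 29 + 4 + 7 = 59

59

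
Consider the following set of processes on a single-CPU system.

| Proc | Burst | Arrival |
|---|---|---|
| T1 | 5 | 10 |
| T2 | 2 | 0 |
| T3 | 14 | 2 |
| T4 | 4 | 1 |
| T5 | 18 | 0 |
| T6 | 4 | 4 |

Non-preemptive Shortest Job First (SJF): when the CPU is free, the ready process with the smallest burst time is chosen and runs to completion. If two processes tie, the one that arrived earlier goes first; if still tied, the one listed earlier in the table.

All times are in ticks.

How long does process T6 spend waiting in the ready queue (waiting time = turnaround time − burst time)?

2

Timeline: | T2 0-2 | T4 2-6 | T6 6-10 | T1 10-15 | T3 15-29 | T5 29-47 |
Completion: T1=15  T2=2  T3=29  T4=6  T5=47  T6=10
Waiting(T6) = turnaround − burst = 6 − 4 = 2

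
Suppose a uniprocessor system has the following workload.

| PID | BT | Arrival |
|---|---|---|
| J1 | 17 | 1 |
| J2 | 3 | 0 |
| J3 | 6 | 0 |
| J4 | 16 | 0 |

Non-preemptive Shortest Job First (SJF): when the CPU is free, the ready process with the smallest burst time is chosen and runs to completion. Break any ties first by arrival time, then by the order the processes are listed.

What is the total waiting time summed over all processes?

36

Schedule: | J2 0-3 | J3 3-9 | J4 9-25 | J1 25-42 |
Completion: J1=42  J2=3  J3=9  J4=25
Turnaround (C−A): J1=41  J2=3  J3=9  J4=25
Waiting = turnaround − burst: J1=24, J2=0, J3=3, J4=9
Total waiting = 24 + 0 + 3 + 9 = 36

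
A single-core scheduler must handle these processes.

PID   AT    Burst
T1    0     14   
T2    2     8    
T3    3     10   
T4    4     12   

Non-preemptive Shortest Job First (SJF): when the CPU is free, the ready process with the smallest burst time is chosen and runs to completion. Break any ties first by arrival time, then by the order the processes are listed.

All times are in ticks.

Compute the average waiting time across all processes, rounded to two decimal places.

Timeline: | T1 0-14 | T2 14-22 | T3 22-32 | T4 32-44 |
Completion: T1=14  T2=22  T3=32  T4=44
Waiting times: T1=0, T2=12, T3=19, T4=28
Average waiting = (0+12+19+28) / 4 = 59/4 = 14.75

14.75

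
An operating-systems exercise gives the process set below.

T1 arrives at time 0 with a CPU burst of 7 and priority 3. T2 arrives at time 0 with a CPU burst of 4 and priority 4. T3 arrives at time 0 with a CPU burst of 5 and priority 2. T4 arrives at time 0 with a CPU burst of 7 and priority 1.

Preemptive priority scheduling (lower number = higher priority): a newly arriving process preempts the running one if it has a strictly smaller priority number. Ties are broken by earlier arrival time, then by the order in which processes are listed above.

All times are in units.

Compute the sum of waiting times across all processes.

Schedule: | T4 0-7 | T3 7-12 | T1 12-19 | T2 19-23 |
Completion: T1=19  T2=23  T3=12  T4=7
Waiting = turnaround − burst: T1=12, T2=19, T3=7, T4=0
Total waiting = 12 + 19 + 7 + 0 = 38

38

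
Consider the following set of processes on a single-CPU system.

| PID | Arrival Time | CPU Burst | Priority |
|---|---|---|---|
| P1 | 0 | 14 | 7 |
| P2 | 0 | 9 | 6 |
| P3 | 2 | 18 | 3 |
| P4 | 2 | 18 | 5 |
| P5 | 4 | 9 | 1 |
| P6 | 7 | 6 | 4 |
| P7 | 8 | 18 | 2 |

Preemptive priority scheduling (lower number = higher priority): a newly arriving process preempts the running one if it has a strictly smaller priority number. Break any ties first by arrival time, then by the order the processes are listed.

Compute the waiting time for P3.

Timeline: | P2 0-2 | P3 2-4 | P5 4-13 | P7 13-31 | P3 31-47 | P6 47-53 | P4 53-71 | P2 71-78 | P1 78-92 |
Completion: P1=92  P2=78  P3=47  P4=71  P5=13  P6=53  P7=31
Turnaround (C−A): P1=92  P2=78  P3=45  P4=69  P5=9  P6=46  P7=23
Waiting(P3) = turnaround − burst = 45 − 18 = 27

27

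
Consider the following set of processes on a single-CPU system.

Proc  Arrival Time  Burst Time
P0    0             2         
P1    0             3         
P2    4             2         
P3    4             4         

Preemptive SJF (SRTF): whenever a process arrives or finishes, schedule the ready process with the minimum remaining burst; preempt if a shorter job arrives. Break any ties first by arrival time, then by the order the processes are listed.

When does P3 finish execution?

Schedule: | P0 0-2 | P1 2-5 | P2 5-7 | P3 7-11 |
Completion: P0=2  P1=5  P2=7  P3=11
Turnaround (C−A): P0=2  P1=5  P2=3  P3=7

11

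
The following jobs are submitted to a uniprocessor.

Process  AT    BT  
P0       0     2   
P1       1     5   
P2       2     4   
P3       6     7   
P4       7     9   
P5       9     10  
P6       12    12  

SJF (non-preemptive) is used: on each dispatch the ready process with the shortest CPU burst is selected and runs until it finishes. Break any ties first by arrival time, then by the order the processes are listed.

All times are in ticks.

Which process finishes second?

Schedule: | P0 0-2 | P2 2-6 | P1 6-11 | P3 11-18 | P4 18-27 | P5 27-37 | P6 37-49 |
Completion: P0=2  P1=11  P2=6  P3=18  P4=27  P5=37  P6=49
Turnaround (C−A): P0=2  P1=10  P2=4  P3=12  P4=20  P5=28  P6=37
Finish order: P0 → P2 → P1 → P3 → P4 → P5 → P6

P2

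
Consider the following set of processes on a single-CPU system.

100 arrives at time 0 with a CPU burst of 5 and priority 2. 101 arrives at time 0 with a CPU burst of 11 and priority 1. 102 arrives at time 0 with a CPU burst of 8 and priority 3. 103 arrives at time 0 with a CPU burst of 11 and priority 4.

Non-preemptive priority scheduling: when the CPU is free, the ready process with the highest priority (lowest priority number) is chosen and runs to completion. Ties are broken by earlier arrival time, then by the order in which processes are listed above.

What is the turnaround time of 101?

11

Schedule: | 101 0-11 | 100 11-16 | 102 16-24 | 103 24-35 |
Completion: 100=16  101=11  102=24  103=35
Turnaround(101) = completion − arrival = 11 − 0 = 11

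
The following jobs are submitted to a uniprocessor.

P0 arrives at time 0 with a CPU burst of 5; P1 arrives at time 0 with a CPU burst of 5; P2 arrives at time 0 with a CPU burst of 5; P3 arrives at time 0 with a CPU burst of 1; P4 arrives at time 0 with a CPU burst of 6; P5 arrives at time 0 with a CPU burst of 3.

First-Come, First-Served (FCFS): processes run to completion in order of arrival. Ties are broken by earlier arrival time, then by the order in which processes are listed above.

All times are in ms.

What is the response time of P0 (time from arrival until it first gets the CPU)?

Schedule: | P0 0-5 | P1 5-10 | P2 10-15 | P3 15-16 | P4 16-22 | P5 22-25 |
Completion: P0=5  P1=10  P2=15  P3=16  P4=22  P5=25
Turnaround (C−A): P0=5  P1=10  P2=15  P3=16  P4=22  P5=25
Response(P0) = first start − arrival = 0 − 0 = 0

0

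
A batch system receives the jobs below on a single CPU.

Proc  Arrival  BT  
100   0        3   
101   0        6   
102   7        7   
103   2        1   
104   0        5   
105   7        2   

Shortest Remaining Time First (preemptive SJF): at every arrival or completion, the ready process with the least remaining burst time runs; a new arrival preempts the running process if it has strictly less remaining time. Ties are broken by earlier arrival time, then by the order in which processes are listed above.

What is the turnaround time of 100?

Schedule: | 100 0-3 | 103 3-4 | 104 4-9 | 105 9-11 | 101 11-17 | 102 17-24 |
Completion: 100=3  101=17  102=24  103=4  104=9  105=11
Turnaround(100) = completion − arrival = 3 − 0 = 3

3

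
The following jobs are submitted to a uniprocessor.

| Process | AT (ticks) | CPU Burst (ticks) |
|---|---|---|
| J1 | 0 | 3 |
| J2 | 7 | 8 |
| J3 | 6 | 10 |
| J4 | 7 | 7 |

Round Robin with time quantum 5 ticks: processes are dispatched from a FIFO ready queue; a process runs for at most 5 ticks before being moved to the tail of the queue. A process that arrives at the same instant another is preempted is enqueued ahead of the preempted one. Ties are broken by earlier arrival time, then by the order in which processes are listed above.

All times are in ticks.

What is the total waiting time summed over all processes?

Schedule: | J1 0-3 | idle 3-6 | J3 6-11 | J2 11-16 | J4 16-21 | J3 21-26 | J2 26-29 | J4 29-31 |
Completion: J1=3  J2=29  J3=26  J4=31
Waiting = turnaround − burst: J1=0, J2=14, J3=10, J4=17
Total waiting = 0 + 14 + 10 + 17 = 41

41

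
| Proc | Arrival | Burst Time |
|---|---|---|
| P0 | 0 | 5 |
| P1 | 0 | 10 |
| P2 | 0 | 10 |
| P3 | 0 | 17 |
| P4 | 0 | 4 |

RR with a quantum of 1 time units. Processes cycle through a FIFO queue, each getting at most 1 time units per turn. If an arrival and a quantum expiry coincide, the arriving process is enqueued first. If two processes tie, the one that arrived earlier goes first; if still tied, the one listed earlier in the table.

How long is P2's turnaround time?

38

Gantt: | P0 0-1 | P1 1-2 | P2 2-3 | P3 3-4 | P4 4-5 | P0 5-6 | P1 6-7 | P2 7-8 | P3 8-9 | P4 9-10 | P0 10-11 | P1 11-12 | P2 12-13 | P3 13-14 | P4 14-15 | P0 15-16 | P1 16-17 | P2 17-18 | P3 18-19 | P4 19-20 | P0 20-21 | P1 21-22 | P2 22-23 | P3 23-24 | P1 24-25 | P2 25-26 | P3 26-27 | P1 27-28 | P2 28-29 | P3 29-30 | P1 30-31 | P2 31-32 | P3 32-33 | P1 33-34 | P2 34-35 | P3 35-36 | P1 36-37 | P2 37-38 | P3 38-46 |
Completion: P0=21  P1=37  P2=38  P3=46  P4=20
Turnaround (C−A): P0=21  P1=37  P2=38  P3=46  P4=20
Turnaround(P2) = completion − arrival = 38 − 0 = 38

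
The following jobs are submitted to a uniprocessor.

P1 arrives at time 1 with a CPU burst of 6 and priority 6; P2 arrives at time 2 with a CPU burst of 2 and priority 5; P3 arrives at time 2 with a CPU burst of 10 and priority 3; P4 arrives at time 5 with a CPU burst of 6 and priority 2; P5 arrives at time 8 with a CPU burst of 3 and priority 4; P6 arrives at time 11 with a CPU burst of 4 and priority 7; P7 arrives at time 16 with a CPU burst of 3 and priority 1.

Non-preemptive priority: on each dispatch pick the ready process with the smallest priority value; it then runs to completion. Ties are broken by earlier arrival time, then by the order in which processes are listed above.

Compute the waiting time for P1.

0

Gantt: | idle 0-1 | P1 1-7 | P4 7-13 | P3 13-23 | P7 23-26 | P5 26-29 | P2 29-31 | P6 31-35 |
Completion: P1=7  P2=31  P3=23  P4=13  P5=29  P6=35  P7=26
Turnaround (C−A): P1=6  P2=29  P3=21  P4=8  P5=21  P6=24  P7=10
Waiting(P1) = turnaround − burst = 6 − 6 = 0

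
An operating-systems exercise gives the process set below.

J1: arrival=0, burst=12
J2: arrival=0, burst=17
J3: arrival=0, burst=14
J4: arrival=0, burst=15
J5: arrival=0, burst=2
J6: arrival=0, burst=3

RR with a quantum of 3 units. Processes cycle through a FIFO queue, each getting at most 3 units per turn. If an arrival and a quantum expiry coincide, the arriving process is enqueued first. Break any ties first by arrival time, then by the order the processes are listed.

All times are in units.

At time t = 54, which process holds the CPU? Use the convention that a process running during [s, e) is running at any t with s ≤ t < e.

J2

Gantt: | J1 0-3 | J2 3-6 | J3 6-9 | J4 9-12 | J5 12-14 | J6 14-17 | J1 17-20 | J2 20-23 | J3 23-26 | J4 26-29 | J1 29-32 | J2 32-35 | J3 35-38 | J4 38-41 | J1 41-44 | J2 44-47 | J3 47-50 | J4 50-53 | J2 53-56 | J3 56-58 | J4 58-61 | J2 61-63 |
Completion: J1=44  J2=63  J3=58  J4=61  J5=14  J6=17
Turnaround (C−A): J1=44  J2=63  J3=58  J4=61  J5=14  J6=17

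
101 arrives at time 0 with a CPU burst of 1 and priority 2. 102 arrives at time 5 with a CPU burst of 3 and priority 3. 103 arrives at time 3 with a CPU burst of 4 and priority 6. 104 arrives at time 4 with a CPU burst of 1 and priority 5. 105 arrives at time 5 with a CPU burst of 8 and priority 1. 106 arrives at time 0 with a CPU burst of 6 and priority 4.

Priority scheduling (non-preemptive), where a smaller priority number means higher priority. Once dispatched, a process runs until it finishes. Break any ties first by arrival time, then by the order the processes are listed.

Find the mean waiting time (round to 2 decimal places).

7.17

Timeline: | 101 0-1 | 106 1-7 | 105 7-15 | 102 15-18 | 104 18-19 | 103 19-23 |
Completion: 101=1  102=18  103=23  104=19  105=15  106=7
Turnaround (C−A): 101=1  102=13  103=20  104=15  105=10  106=7
Waiting times: 101=0, 102=10, 103=16, 104=14, 105=2, 106=1
Average waiting = (0+10+16+14+2+1) / 6 = 43/6 = 7.17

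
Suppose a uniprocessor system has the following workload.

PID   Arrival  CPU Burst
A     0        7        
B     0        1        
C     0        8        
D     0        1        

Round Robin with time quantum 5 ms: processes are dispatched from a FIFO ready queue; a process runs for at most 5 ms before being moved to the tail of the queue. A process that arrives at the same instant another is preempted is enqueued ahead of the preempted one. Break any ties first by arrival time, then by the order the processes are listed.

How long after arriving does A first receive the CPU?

0

Timeline: | A 0-5 | B 5-6 | C 6-11 | D 11-12 | A 12-14 | C 14-17 |
Completion: A=14  B=6  C=17  D=12
Response(A) = first start − arrival = 0 − 0 = 0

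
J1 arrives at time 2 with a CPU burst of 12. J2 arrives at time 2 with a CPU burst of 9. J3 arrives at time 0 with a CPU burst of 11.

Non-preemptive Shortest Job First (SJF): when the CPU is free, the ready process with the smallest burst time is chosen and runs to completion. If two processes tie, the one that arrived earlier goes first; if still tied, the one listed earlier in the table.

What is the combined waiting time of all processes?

Gantt: | J3 0-11 | J2 11-20 | J1 20-32 |
Completion: J1=32  J2=20  J3=11
Turnaround (C−A): J1=30  J2=18  J3=11
Waiting = turnaround − burst: J1=18, J2=9, J3=0
Total waiting = 18 + 9 + 0 = 27

27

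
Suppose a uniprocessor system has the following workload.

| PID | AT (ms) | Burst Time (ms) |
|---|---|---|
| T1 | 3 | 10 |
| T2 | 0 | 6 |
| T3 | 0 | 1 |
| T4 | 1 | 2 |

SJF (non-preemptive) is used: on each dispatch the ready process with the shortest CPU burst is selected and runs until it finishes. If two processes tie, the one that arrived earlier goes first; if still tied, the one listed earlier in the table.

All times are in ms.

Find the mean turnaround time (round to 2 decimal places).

Schedule: | T3 0-1 | T4 1-3 | T2 3-9 | T1 9-19 |
Completion: T1=19  T2=9  T3=1  T4=3
Turnaround times: T1=16, T2=9, T3=1, T4=2
Average turnaround = (16+9+1+2) / 4 = 28/4 = 7.00

7.00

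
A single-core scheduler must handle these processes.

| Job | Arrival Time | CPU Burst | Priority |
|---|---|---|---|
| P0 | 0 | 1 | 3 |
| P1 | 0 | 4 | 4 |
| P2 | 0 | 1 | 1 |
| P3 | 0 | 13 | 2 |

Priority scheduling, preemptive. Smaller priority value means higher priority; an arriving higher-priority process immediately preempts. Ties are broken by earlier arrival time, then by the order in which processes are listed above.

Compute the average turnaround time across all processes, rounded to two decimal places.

Timeline: | P2 0-1 | P3 1-14 | P0 14-15 | P1 15-19 |
Completion: P0=15  P1=19  P2=1  P3=14
Turnaround times: P0=15, P1=19, P2=1, P3=14
Average turnaround = (15+19+1+14) / 4 = 49/4 = 12.25

12.25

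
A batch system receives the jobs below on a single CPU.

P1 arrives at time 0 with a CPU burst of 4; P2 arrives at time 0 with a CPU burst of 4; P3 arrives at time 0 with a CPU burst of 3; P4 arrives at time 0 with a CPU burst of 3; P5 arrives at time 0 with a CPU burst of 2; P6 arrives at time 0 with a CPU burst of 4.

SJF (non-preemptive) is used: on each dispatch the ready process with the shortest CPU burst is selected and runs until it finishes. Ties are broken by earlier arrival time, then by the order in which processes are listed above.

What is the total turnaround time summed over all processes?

63

Gantt: | P5 0-2 | P3 2-5 | P4 5-8 | P1 8-12 | P2 12-16 | P6 16-20 |
Completion: P1=12  P2=16  P3=5  P4=8  P5=2  P6=20
Turnaround = completion − arrival: P1=12, P2=16, P3=5, P4=8, P5=2, P6=20
Total turnaround = 12 + 16 + 5 + 8 + 2 + 20 = 63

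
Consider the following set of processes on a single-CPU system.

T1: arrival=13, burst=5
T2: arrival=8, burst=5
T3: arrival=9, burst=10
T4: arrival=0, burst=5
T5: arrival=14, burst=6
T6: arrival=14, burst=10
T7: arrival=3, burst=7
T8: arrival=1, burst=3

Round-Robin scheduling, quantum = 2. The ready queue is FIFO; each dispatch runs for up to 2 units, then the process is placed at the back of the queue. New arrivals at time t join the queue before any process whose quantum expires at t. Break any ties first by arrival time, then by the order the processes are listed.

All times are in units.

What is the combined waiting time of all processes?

151

Schedule: | T4 0-2 | T8 2-4 | T4 4-6 | T7 6-8 | T8 8-9 | T4 9-10 | T2 10-12 | T7 12-14 | T3 14-16 | T2 16-18 | T1 18-20 | T5 20-22 | T6 22-24 | T7 24-26 | T3 26-28 | T2 28-29 | T1 29-31 | T5 31-33 | T6 33-35 | T7 35-36 | T3 36-38 | T1 38-39 | T5 39-41 | T6 41-43 | T3 43-45 | T6 45-47 | T3 47-49 | T6 49-51 |
Completion: T1=39  T2=29  T3=49  T4=10  T5=41  T6=51  T7=36  T8=9
Turnaround (C−A): T1=26  T2=21  T3=40  T4=10  T5=27  T6=37  T7=33  T8=8
Waiting = turnaround − burst: T1=21, T2=16, T3=30, T4=5, T5=21, T6=27, T7=26, T8=5
Total waiting = 21 + 16 + 30 + 5 + 21 + 27 + 26 + 5 = 151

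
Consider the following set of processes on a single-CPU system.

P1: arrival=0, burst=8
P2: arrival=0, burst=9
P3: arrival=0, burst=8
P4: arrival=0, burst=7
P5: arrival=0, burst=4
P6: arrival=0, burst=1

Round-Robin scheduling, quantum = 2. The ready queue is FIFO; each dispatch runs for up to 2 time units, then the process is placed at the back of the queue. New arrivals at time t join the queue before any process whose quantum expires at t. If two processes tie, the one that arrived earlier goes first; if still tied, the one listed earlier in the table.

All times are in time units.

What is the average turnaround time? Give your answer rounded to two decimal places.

Timeline: | P1 0-2 | P2 2-4 | P3 4-6 | P4 6-8 | P5 8-10 | P6 10-11 | P1 11-13 | P2 13-15 | P3 15-17 | P4 17-19 | P5 19-21 | P1 21-23 | P2 23-25 | P3 25-27 | P4 27-29 | P1 29-31 | P2 31-33 | P3 33-35 | P4 35-36 | P2 36-37 |
Completion: P1=31  P2=37  P3=35  P4=36  P5=21  P6=11
Turnaround times: P1=31, P2=37, P3=35, P4=36, P5=21, P6=11
Average turnaround = (31+37+35+36+21+11) / 6 = 171/6 = 28.50

28.50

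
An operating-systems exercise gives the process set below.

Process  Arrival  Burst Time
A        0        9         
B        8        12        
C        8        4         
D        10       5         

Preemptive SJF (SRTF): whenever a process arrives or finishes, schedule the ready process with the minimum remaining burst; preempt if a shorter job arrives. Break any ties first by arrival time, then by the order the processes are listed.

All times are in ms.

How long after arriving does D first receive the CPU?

3

Schedule: | A 0-9 | C 9-13 | D 13-18 | B 18-30 |
Completion: A=9  B=30  C=13  D=18
Response(D) = first start − arrival = 13 − 10 = 3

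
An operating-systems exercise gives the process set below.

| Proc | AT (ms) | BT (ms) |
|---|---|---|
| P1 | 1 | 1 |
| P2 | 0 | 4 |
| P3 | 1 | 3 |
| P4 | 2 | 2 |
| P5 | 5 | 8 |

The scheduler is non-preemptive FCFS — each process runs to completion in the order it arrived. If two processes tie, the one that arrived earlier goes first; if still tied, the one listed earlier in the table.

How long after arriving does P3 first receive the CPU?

4

Timeline: | P2 0-4 | P1 4-5 | P3 5-8 | P4 8-10 | P5 10-18 |
Completion: P1=5  P2=4  P3=8  P4=10  P5=18
Response(P3) = first start − arrival = 5 − 1 = 4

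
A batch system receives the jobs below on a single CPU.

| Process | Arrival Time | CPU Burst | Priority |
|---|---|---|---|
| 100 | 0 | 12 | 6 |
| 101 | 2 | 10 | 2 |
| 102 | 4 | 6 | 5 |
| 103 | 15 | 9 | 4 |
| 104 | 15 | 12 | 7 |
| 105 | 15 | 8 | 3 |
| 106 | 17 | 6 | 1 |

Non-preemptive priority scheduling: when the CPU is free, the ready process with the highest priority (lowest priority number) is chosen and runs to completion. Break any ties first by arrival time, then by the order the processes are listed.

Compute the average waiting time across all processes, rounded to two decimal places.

18.00

Schedule: | 100 0-12 | 101 12-22 | 106 22-28 | 105 28-36 | 103 36-45 | 102 45-51 | 104 51-63 |
Completion: 100=12  101=22  102=51  103=45  104=63  105=36  106=28
Waiting times: 100=0, 101=10, 102=41, 103=21, 104=36, 105=13, 106=5
Average waiting = (0+10+41+21+36+13+5) / 7 = 126/7 = 18.00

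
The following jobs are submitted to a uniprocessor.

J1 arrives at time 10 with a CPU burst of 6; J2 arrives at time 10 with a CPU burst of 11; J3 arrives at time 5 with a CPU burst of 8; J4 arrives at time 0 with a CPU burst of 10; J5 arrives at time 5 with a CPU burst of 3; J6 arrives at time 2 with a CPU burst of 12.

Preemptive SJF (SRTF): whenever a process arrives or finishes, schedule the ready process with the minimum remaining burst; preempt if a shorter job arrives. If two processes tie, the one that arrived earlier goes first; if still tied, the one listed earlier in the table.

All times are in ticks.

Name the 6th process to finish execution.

Timeline: | J4 0-5 | J5 5-8 | J4 8-13 | J1 13-19 | J3 19-27 | J2 27-38 | J6 38-50 |
Completion: J1=19  J2=38  J3=27  J4=13  J5=8  J6=50
Turnaround (C−A): J1=9  J2=28  J3=22  J4=13  J5=3  J6=48
Finish order: J5 → J4 → J1 → J3 → J2 → J6

J6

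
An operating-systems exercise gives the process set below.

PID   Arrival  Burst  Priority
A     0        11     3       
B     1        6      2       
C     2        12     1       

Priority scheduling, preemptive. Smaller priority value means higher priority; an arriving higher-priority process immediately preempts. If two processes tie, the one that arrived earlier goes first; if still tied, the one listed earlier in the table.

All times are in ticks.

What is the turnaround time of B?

18

Schedule: | A 0-1 | B 1-2 | C 2-14 | B 14-19 | A 19-29 |
Completion: A=29  B=19  C=14
Turnaround(B) = completion − arrival = 19 − 1 = 18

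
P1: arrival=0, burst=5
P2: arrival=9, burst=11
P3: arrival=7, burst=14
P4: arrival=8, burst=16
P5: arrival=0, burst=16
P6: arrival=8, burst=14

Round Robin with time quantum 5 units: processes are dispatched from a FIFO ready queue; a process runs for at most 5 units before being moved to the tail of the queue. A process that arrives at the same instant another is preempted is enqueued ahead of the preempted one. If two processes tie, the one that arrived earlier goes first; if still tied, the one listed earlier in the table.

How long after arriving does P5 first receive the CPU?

5

Gantt: | P1 0-5 | P5 5-10 | P3 10-15 | P4 15-20 | P6 20-25 | P2 25-30 | P5 30-35 | P3 35-40 | P4 40-45 | P6 45-50 | P2 50-55 | P5 55-60 | P3 60-64 | P4 64-69 | P6 69-73 | P2 73-74 | P5 74-75 | P4 75-76 |
Completion: P1=5  P2=74  P3=64  P4=76  P5=75  P6=73
Turnaround (C−A): P1=5  P2=65  P3=57  P4=68  P5=75  P6=65
Response(P5) = first start − arrival = 5 − 0 = 5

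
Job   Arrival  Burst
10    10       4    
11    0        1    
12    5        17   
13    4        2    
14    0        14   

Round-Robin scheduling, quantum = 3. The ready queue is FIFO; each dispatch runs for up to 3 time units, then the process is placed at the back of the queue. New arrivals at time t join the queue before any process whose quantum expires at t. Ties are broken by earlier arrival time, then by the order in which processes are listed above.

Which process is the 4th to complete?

Gantt: | 11 0-1 | 14 1-4 | 13 4-6 | 14 6-9 | 12 9-12 | 14 12-15 | 10 15-18 | 12 18-21 | 14 21-24 | 10 24-25 | 12 25-28 | 14 28-30 | 12 30-38 |
Completion: 10=25  11=1  12=38  13=6  14=30
Finish order: 11 → 13 → 10 → 14 → 12

14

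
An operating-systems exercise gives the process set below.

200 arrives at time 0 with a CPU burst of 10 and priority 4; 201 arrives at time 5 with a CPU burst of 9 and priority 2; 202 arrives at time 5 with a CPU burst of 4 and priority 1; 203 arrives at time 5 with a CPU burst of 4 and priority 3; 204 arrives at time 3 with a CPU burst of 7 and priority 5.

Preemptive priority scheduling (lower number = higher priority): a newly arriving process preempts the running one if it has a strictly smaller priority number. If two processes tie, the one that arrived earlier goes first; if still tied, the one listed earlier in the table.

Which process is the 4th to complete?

200

Schedule: | 200 0-5 | 202 5-9 | 201 9-18 | 203 18-22 | 200 22-27 | 204 27-34 |
Completion: 200=27  201=18  202=9  203=22  204=34
Turnaround (C−A): 200=27  201=13  202=4  203=17  204=31
Finish order: 202 → 201 → 203 → 200 → 204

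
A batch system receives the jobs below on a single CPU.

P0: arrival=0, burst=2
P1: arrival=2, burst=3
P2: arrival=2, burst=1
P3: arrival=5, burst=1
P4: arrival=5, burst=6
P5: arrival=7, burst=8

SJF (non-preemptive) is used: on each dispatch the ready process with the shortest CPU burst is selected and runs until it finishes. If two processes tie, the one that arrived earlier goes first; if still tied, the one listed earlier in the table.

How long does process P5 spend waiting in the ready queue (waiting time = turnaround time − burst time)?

Gantt: | P0 0-2 | P2 2-3 | P1 3-6 | P3 6-7 | P4 7-13 | P5 13-21 |
Completion: P0=2  P1=6  P2=3  P3=7  P4=13  P5=21
Turnaround (C−A): P0=2  P1=4  P2=1  P3=2  P4=8  P5=14
Waiting(P5) = turnaround − burst = 14 − 8 = 6

6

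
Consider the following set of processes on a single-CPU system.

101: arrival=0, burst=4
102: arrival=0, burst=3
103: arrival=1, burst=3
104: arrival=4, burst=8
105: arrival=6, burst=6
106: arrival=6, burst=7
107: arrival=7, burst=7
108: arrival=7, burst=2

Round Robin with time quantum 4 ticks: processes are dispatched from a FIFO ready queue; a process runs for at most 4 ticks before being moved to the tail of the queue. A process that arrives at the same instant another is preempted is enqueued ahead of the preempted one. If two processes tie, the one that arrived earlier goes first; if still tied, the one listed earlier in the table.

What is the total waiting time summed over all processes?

121

Timeline: | 101 0-4 | 102 4-7 | 103 7-10 | 104 10-14 | 105 14-18 | 106 18-22 | 107 22-26 | 108 26-28 | 104 28-32 | 105 32-34 | 106 34-37 | 107 37-40 |
Completion: 101=4  102=7  103=10  104=32  105=34  106=37  107=40  108=28
Waiting = turnaround − burst: 101=0, 102=4, 103=6, 104=20, 105=22, 106=24, 107=26, 108=19
Total waiting = 0 + 4 + 6 + 20 + 22 + 24 + 26 + 19 = 121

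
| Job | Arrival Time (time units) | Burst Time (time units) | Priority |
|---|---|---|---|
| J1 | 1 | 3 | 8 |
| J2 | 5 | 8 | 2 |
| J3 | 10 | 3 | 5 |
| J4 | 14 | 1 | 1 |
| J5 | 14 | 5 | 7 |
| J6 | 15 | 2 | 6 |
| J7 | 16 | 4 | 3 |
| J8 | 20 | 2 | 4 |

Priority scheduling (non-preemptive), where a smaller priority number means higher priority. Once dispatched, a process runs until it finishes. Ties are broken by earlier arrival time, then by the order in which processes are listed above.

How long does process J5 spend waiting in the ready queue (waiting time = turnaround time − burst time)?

Gantt: | idle 0-1 | J1 1-4 | idle 4-5 | J2 5-13 | J3 13-16 | J4 16-17 | J7 17-21 | J8 21-23 | J6 23-25 | J5 25-30 |
Completion: J1=4  J2=13  J3=16  J4=17  J5=30  J6=25  J7=21  J8=23
Turnaround (C−A): J1=3  J2=8  J3=6  J4=3  J5=16  J6=10  J7=5  J8=3
Waiting(J5) = turnaround − burst = 16 − 5 = 11

11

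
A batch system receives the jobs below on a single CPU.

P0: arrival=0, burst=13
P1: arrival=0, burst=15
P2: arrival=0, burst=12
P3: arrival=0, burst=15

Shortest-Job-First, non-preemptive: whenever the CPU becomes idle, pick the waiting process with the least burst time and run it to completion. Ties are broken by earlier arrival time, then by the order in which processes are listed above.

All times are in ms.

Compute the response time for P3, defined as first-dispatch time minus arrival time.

Schedule: | P2 0-12 | P0 12-25 | P1 25-40 | P3 40-55 |
Completion: P0=25  P1=40  P2=12  P3=55
Response(P3) = first start − arrival = 40 − 0 = 40

40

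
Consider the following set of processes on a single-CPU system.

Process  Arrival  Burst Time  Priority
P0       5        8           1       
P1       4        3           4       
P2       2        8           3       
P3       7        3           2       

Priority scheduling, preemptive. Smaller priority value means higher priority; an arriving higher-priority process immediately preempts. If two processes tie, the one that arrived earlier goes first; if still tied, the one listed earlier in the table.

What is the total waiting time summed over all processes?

34

Schedule: | idle 0-2 | P2 2-5 | P0 5-13 | P3 13-16 | P2 16-21 | P1 21-24 |
Completion: P0=13  P1=24  P2=21  P3=16
Waiting = turnaround − burst: P0=0, P1=17, P2=11, P3=6
Total waiting = 0 + 17 + 11 + 6 = 34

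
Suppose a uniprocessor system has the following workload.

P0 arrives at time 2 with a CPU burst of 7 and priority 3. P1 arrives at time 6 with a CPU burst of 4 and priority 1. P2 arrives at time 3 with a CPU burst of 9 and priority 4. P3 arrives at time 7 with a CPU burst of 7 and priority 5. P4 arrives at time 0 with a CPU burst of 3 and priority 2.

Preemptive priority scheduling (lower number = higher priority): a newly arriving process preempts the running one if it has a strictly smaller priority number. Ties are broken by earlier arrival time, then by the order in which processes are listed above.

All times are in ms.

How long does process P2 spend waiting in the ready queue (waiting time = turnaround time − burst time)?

Timeline: | P4 0-3 | P0 3-6 | P1 6-10 | P0 10-14 | P2 14-23 | P3 23-30 |
Completion: P0=14  P1=10  P2=23  P3=30  P4=3
Turnaround (C−A): P0=12  P1=4  P2=20  P3=23  P4=3
Waiting(P2) = turnaround − burst = 20 − 9 = 11

11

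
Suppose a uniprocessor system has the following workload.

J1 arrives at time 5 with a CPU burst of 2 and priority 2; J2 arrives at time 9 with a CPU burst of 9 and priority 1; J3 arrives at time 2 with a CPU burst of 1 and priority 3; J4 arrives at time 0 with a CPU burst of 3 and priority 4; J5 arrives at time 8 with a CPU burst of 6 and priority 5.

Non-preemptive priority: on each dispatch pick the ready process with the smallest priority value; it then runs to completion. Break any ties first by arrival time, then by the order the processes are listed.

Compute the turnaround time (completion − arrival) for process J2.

14

Gantt: | J4 0-3 | J3 3-4 | idle 4-5 | J1 5-7 | idle 7-8 | J5 8-14 | J2 14-23 |
Completion: J1=7  J2=23  J3=4  J4=3  J5=14
Turnaround(J2) = completion − arrival = 23 − 9 = 14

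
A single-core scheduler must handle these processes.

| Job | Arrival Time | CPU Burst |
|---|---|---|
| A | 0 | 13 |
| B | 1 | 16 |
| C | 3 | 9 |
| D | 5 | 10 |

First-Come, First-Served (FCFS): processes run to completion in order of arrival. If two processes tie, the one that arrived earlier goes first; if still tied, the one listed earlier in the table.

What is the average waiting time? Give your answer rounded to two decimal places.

17.75

Schedule: | A 0-13 | B 13-29 | C 29-38 | D 38-48 |
Completion: A=13  B=29  C=38  D=48
Waiting times: A=0, B=12, C=26, D=33
Average waiting = (0+12+26+33) / 4 = 71/4 = 17.75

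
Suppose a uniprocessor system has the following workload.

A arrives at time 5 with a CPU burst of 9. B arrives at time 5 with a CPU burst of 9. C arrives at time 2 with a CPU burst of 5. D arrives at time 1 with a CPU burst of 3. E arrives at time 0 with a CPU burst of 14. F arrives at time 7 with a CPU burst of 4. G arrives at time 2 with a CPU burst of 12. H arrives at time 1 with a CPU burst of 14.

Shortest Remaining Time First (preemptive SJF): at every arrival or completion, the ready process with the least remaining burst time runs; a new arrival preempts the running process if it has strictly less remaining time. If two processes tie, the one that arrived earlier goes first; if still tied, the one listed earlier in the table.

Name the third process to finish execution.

F

Gantt: | E 0-1 | D 1-4 | C 4-9 | F 9-13 | A 13-22 | B 22-31 | G 31-43 | E 43-56 | H 56-70 |
Completion: A=22  B=31  C=9  D=4  E=56  F=13  G=43  H=70
Finish order: D → C → F → A → B → G → E → H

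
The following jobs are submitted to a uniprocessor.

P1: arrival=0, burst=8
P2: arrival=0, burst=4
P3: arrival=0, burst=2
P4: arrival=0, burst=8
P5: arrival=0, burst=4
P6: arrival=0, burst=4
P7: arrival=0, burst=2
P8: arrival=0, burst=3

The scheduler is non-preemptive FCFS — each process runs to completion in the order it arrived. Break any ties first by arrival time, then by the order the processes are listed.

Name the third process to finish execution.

Timeline: | P1 0-8 | P2 8-12 | P3 12-14 | P4 14-22 | P5 22-26 | P6 26-30 | P7 30-32 | P8 32-35 |
Completion: P1=8  P2=12  P3=14  P4=22  P5=26  P6=30  P7=32  P8=35
Turnaround (C−A): P1=8  P2=12  P3=14  P4=22  P5=26  P6=30  P7=32  P8=35
Finish order: P1 → P2 → P3 → P4 → P5 → P6 → P7 → P8

P3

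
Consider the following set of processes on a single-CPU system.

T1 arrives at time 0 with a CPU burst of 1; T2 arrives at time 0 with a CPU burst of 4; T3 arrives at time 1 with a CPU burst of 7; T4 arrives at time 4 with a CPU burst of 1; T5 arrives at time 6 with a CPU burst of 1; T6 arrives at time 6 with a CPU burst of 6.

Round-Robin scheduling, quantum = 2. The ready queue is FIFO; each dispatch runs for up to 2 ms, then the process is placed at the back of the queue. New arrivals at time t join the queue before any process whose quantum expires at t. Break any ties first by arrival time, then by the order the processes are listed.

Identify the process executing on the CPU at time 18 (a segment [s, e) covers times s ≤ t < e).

Gantt: | T1 0-1 | T2 1-3 | T3 3-5 | T2 5-7 | T4 7-8 | T3 8-10 | T5 10-11 | T6 11-13 | T3 13-15 | T6 15-17 | T3 17-18 | T6 18-20 |
Completion: T1=1  T2=7  T3=18  T4=8  T5=11  T6=20

T6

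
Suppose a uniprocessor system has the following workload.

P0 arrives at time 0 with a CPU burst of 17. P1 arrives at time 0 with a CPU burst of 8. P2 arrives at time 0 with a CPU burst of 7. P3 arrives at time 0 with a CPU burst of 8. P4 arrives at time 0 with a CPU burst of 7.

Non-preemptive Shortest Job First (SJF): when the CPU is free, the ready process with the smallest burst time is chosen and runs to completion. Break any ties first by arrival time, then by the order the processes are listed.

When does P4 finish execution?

14

Schedule: | P2 0-7 | P4 7-14 | P1 14-22 | P3 22-30 | P0 30-47 |
Completion: P0=47  P1=22  P2=7  P3=30  P4=14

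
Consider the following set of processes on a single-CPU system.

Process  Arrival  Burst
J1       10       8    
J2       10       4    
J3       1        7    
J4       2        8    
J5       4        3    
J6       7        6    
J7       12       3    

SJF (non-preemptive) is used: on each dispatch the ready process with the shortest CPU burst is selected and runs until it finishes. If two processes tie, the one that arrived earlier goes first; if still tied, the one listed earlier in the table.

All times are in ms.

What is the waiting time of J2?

1

Gantt: | idle 0-1 | J3 1-8 | J5 8-11 | J2 11-15 | J7 15-18 | J6 18-24 | J4 24-32 | J1 32-40 |
Completion: J1=40  J2=15  J3=8  J4=32  J5=11  J6=24  J7=18
Waiting(J2) = turnaround − burst = 5 − 4 = 1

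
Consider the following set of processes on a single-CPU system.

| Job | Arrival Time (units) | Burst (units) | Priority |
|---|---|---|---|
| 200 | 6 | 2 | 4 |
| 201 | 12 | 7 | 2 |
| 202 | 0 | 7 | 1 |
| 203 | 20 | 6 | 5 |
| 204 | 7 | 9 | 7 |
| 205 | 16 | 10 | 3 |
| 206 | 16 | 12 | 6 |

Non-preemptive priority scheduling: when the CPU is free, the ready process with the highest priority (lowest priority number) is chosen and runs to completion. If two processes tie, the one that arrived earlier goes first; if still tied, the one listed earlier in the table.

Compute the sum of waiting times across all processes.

58

Timeline: | 202 0-7 | 200 7-9 | 204 9-18 | 201 18-25 | 205 25-35 | 203 35-41 | 206 41-53 |
Completion: 200=9  201=25  202=7  203=41  204=18  205=35  206=53
Waiting = turnaround − burst: 200=1, 201=6, 202=0, 203=15, 204=2, 205=9, 206=25
Total waiting = 1 + 6 + 0 + 15 + 2 + 9 + 25 = 58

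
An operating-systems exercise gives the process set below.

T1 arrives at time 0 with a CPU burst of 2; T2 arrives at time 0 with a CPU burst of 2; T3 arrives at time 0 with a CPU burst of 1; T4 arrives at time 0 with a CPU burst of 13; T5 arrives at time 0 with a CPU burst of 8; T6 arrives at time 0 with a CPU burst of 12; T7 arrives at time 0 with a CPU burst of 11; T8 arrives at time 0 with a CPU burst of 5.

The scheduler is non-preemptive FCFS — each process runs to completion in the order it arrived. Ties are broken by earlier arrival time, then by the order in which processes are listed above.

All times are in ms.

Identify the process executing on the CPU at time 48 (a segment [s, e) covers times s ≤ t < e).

Schedule: | T1 0-2 | T2 2-4 | T3 4-5 | T4 5-18 | T5 18-26 | T6 26-38 | T7 38-49 | T8 49-54 |
Completion: T1=2  T2=4  T3=5  T4=18  T5=26  T6=38  T7=49  T8=54

T7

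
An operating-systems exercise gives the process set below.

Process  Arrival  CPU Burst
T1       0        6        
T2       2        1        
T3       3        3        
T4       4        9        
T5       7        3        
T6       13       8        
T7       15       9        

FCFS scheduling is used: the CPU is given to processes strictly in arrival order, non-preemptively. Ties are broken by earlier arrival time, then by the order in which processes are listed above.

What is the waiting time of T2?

4

Schedule: | T1 0-6 | T2 6-7 | T3 7-10 | T4 10-19 | T5 19-22 | T6 22-30 | T7 30-39 |
Completion: T1=6  T2=7  T3=10  T4=19  T5=22  T6=30  T7=39
Turnaround (C−A): T1=6  T2=5  T3=7  T4=15  T5=15  T6=17  T7=24
Waiting(T2) = turnaround − burst = 5 − 1 = 4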